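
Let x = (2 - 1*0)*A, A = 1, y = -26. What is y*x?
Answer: -52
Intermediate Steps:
x = 2 (x = (2 - 1*0)*1 = (2 + 0)*1 = 2*1 = 2)
y*x = -26*2 = -52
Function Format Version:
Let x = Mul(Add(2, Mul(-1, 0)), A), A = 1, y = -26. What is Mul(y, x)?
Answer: -52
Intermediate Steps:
x = 2 (x = Mul(Add(2, Mul(-1, 0)), 1) = Mul(Add(2, 0), 1) = Mul(2, 1) = 2)
Mul(y, x) = Mul(-26, 2) = -52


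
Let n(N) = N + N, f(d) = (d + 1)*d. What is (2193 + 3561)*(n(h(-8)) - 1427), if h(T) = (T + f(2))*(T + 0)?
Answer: -8026830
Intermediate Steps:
f(d) = d*(1 + d) (f(d) = (1 + d)*d = d*(1 + d))
h(T) = T*(6 + T) (h(T) = (T + 2*(1 + 2))*(T + 0) = (T + 2*3)*T = (T + 6)*T = (6 + T)*T = T*(6 + T))
n(N) = 2*N
(2193 + 3561)*(n(h(-8)) - 1427) = (2193 + 3561)*(2*(-8*(6 - 8)) - 1427) = 5754*(2*(-8*(-2)) - 1427) = 5754*(2*16 - 1427) = 5754*(32 - 1427) = 5754*(-1395) = -8026830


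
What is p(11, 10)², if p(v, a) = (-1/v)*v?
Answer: 1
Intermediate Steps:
p(v, a) = -1
p(11, 10)² = (-1)² = 1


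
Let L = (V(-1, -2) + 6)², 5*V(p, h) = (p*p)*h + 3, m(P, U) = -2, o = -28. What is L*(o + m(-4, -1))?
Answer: -5766/5 ≈ -1153.2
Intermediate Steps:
V(p, h) = ⅗ + h*p²/5 (V(p, h) = ((p*p)*h + 3)/5 = (p²*h + 3)/5 = (h*p² + 3)/5 = (3 + h*p²)/5 = ⅗ + h*p²/5)
L = 961/25 (L = ((⅗ + (⅕)*(-2)*(-1)²) + 6)² = ((⅗ + (⅕)*(-2)*1) + 6)² = ((⅗ - ⅖) + 6)² = (⅕ + 6)² = (31/5)² = 961/25 ≈ 38.440)
L*(o + m(-4, -1)) = 961*(-28 - 2)/25 = (961/25)*(-30) = -5766/5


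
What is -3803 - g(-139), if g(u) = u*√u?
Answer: -3803 + 139*I*√139 ≈ -3803.0 + 1638.8*I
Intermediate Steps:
g(u) = u^(3/2)
-3803 - g(-139) = -3803 - (-139)^(3/2) = -3803 - (-139)*I*√139 = -3803 + 139*I*√139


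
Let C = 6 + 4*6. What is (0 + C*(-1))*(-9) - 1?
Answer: 269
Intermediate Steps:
C = 30 (C = 6 + 24 = 30)
(0 + C*(-1))*(-9) - 1 = (0 + 30*(-1))*(-9) - 1 = (0 - 30)*(-9) - 1 = -30*(-9) - 1 = 270 - 1 = 269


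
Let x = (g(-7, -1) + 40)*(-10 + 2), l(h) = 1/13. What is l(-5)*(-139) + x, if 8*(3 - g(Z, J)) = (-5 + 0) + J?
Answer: -4689/13 ≈ -360.69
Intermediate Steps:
l(h) = 1/13
g(Z, J) = 29/8 - J/8 (g(Z, J) = 3 - ((-5 + 0) + J)/8 = 3 - (-5 + J)/8 = 3 + (5/8 - J/8) = 29/8 - J/8)
x = -350 (x = ((29/8 - ⅛*(-1)) + 40)*(-10 + 2) = ((29/8 + ⅛) + 40)*(-8) = (15/4 + 40)*(-8) = (175/4)*(-8) = -350)
l(-5)*(-139) + x = (1/13)*(-139) - 350 = -139/13 - 350 = -4689/13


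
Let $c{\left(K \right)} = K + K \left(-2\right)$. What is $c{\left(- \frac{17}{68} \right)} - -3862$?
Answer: $\frac{15449}{4} \approx 3862.3$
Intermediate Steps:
$c{\left(K \right)} = - K$ ($c{\left(K \right)} = K - 2 K = - K$)
$c{\left(- \frac{17}{68} \right)} - -3862 = - \frac{-17}{68} - -3862 = - \frac{-17}{68} + 3862 = \left(-1\right) \left(- \frac{1}{4}\right) + 3862 = \frac{1}{4} + 3862 = \frac{15449}{4}$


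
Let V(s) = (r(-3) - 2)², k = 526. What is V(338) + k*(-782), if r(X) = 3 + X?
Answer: -411328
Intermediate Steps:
V(s) = 4 (V(s) = ((3 - 3) - 2)² = (0 - 2)² = (-2)² = 4)
V(338) + k*(-782) = 4 + 526*(-782) = 4 - 411332 = -411328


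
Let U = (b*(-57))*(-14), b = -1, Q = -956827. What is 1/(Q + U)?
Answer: -1/957625 ≈ -1.0442e-6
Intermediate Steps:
U = -798 (U = -1*(-57)*(-14) = 57*(-14) = -798)
1/(Q + U) = 1/(-956827 - 798) = 1/(-957625) = -1/957625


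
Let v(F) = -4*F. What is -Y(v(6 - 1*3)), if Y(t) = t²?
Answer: -144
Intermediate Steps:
-Y(v(6 - 1*3)) = -(-4*(6 - 1*3))² = -(-4*(6 - 3))² = -(-4*3)² = -1*(-12)² = -1*144 = -144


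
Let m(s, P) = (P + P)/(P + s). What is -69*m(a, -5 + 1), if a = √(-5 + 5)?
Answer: -138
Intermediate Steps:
a = 0 (a = √0 = 0)
m(s, P) = 2*P/(P + s) (m(s, P) = (2*P)/(P + s) = 2*P/(P + s))
-69*m(a, -5 + 1) = -138*(-5 + 1)/((-5 + 1) + 0) = -138*(-4)/(-4 + 0) = -138*(-4)/(-4) = -138*(-4)*(-1)/4 = -69*2 = -138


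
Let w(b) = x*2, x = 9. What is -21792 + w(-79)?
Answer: -21774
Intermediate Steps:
w(b) = 18 (w(b) = 9*2 = 18)
-21792 + w(-79) = -21792 + 18 = -21774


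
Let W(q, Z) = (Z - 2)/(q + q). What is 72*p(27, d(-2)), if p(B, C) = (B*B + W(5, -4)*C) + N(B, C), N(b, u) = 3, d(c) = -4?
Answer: 264384/5 ≈ 52877.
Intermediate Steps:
W(q, Z) = (-2 + Z)/(2*q) (W(q, Z) = (-2 + Z)/((2*q)) = (-2 + Z)*(1/(2*q)) = (-2 + Z)/(2*q))
p(B, C) = 3 + B² - 3*C/5 (p(B, C) = (B*B + ((½)*(-2 - 4)/5)*C) + 3 = (B² + ((½)*(⅕)*(-6))*C) + 3 = (B² - 3*C/5) + 3 = 3 + B² - 3*C/5)
72*p(27, d(-2)) = 72*(3 + 27² - ⅗*(-4)) = 72*(3 + 729 + 12/5) = 72*(3672/5) = 264384/5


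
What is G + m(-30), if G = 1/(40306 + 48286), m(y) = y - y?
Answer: 1/88592 ≈ 1.1288e-5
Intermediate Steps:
m(y) = 0
G = 1/88592 ≈ 1.1288e-5
G + m(-30) = 1/88592 + 0 = 1/88592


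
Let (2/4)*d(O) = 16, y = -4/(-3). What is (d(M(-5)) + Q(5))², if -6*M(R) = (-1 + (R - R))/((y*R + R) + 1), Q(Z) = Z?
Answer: 1369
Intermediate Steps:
y = 4/3 (y = -4*(-⅓) = 4/3 ≈ 1.3333)
M(R) = 1/(6*(1 + 7*R/3)) (M(R) = -(-1 + (R - R))/(6*((4*R/3 + R) + 1)) = -(-1 + 0)/(6*(7*R/3 + 1)) = -(-1)/(6*(1 + 7*R/3)) = 1/(6*(1 + 7*R/3)))
d(O) = 32 (d(O) = 2*16 = 32)
(d(M(-5)) + Q(5))² = (32 + 5)² = 37² = 1369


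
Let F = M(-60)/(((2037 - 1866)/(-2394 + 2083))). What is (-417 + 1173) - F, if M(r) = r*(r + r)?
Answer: 263164/19 ≈ 13851.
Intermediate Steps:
M(r) = 2*r² (M(r) = r*(2*r) = 2*r²)
F = -248800/19 (F = (2*(-60)²)/(((2037 - 1866)/(-2394 + 2083))) = (2*3600)/((171/(-311))) = 7200/((171*(-1/311))) = 7200/(-171/311) = 7200*(-311/171) = -248800/19 ≈ -13095.)
(-417 + 1173) - F = (-417 + 1173) - 1*(-248800/19) = 756 + 248800/19 = 263164/19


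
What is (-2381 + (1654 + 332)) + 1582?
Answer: 1187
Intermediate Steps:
(-2381 + (1654 + 332)) + 1582 = (-2381 + 1986) + 1582 = -395 + 1582 = 1187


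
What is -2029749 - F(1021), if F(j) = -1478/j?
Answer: -2072372251/1021 ≈ -2.0297e+6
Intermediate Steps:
-2029749 - F(1021) = -2029749 - (-1478)/1021 = -2029749 - 1*(-1478/1021) = -2029749 + 1478/1021 = -2072372251/1021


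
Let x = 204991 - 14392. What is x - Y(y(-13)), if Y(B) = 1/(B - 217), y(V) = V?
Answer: 43837771/230 ≈ 1.9060e+5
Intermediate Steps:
Y(B) = 1/(-217 + B)
x = 190599
x - Y(y(-13)) = 190599 - 1/(-217 - 13) = 190599 - 1/(-230) = 190599 - 1*(-1/230) = 190599 + 1/230 = 43837771/230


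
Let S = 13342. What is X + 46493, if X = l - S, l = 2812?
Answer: 35963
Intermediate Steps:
X = -10530 (X = 2812 - 1*13342 = 2812 - 13342 = -10530)
X + 46493 = -10530 + 46493 = 35963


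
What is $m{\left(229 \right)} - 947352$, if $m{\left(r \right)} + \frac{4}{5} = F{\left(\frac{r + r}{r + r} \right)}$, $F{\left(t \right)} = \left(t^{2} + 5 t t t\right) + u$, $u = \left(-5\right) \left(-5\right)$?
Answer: $- \frac{4736609}{5} \approx -9.4732 \cdot 10^{5}$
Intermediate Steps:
$u = 25$
$F{\left(t \right)} = 25 + t^{2} + 5 t^{3}$ ($F{\left(t \right)} = \left(t^{2} + 5 t t t\right) + 25 = \left(t^{2} + 5 t^{2} t\right) + 25 = \left(t^{2} + 5 t^{3}\right) + 25 = 25 + t^{2} + 5 t^{3}$)
$m{\left(r \right)} = \frac{151}{5}$ ($m{\left(r \right)} = - \frac{4}{5} + \left(25 + \left(\frac{r + r}{r + r}\right)^{2} + 5 \left(\frac{r + r}{r + r}\right)^{3}\right) = - \frac{4}{5} + \left(25 + \left(\frac{2 r}{2 r}\right)^{2} + 5 \left(\frac{2 r}{2 r}\right)^{3}\right) = - \frac{4}{5} + \left(25 + \left(2 r \frac{1}{2 r}\right)^{2} + 5 \left(2 r \frac{1}{2 r}\right)^{3}\right) = - \frac{4}{5} + \left(25 + 1^{2} + 5 \cdot 1^{3}\right) = - \frac{4}{5} + \left(25 + 1 + 5 \cdot 1\right) = - \frac{4}{5} + \left(25 + 1 + 5\right) = - \frac{4}{5} + 31 = \frac{151}{5}$)
$m{\left(229 \right)} - 947352 = \frac{151}{5} - 947352 = - \frac{4736609}{5}$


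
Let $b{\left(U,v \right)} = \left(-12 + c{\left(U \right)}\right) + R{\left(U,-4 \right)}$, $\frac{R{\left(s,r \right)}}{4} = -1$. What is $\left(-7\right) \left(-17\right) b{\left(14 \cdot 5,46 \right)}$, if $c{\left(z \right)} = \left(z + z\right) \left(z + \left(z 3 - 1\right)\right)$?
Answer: $4646236$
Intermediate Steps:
$R{\left(s,r \right)} = -4$ ($R{\left(s,r \right)} = 4 \left(-1\right) = -4$)
$c{\left(z \right)} = 2 z \left(-1 + 4 z\right)$ ($c{\left(z \right)} = 2 z \left(z + \left(3 z - 1\right)\right) = 2 z \left(z + \left(-1 + 3 z\right)\right) = 2 z \left(-1 + 4 z\right)$)
$b{\left(U,v \right)} = -16 + 2 U \left(-1 + 4 U\right)$ ($b{\left(U,v \right)} = \left(-12 + 2 U \left(-1 + 4 U\right)\right) - 4 = -16 + 2 U \left(-1 + 4 U\right)$)
$\left(-7\right) \left(-17\right) b{\left(14 \cdot 5,46 \right)} = \left(-7\right) \left(-17\right) \left(-16 + 2 \cdot 14 \cdot 5 \left(-1 + 4 \cdot 14 \cdot 5\right)\right) = 119 \left(-16 + 2 \cdot 70 \left(-1 + 4 \cdot 70\right)\right) = 119 \left(-16 + 2 \cdot 70 \left(-1 + 280\right)\right) = 119 \left(-16 + 2 \cdot 70 \cdot 279\right) = 119 \left(-16 + 39060\right) = 119 \cdot 39044 = 4646236$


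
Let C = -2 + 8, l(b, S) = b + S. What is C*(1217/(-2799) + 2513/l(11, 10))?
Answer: 667460/933 ≈ 715.39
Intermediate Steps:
l(b, S) = S + b
C = 6
C*(1217/(-2799) + 2513/l(11, 10)) = 6*(1217/(-2799) + 2513/(10 + 11)) = 6*(1217*(-1/2799) + 2513/21) = 6*(-1217/2799 + 2513*(1/21)) = 6*(-1217/2799 + 359/3) = 6*(333730/2799) = 667460/933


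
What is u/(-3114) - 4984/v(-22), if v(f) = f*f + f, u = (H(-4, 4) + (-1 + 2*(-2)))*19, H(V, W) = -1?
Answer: -61379/5709 ≈ -10.751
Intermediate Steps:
u = -114 (u = (-1 + (-1 + 2*(-2)))*19 = (-1 + (-1 - 4))*19 = (-1 - 5)*19 = -6*19 = -114)
v(f) = f + f² (v(f) = f² + f = f + f²)
u/(-3114) - 4984/v(-22) = -114/(-3114) - 4984*(-1/(22*(1 - 22))) = -114*(-1/3114) - 4984/((-22*(-21))) = 19/519 - 4984/462 = 19/519 - 4984*1/462 = 19/519 - 356/33 = -61379/5709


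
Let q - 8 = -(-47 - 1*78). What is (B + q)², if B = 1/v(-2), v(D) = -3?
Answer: 158404/9 ≈ 17600.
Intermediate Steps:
B = -⅓ (B = 1/(-3) = -⅓ ≈ -0.33333)
q = 133 (q = 8 - (-47 - 1*78) = 8 - (-47 - 78) = 8 - 1*(-125) = 8 + 125 = 133)
(B + q)² = (-⅓ + 133)² = (398/3)² = 158404/9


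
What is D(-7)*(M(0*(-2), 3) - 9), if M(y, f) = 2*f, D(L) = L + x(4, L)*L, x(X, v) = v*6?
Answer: -861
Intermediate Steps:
x(X, v) = 6*v
D(L) = L + 6*L² (D(L) = L + (6*L)*L = L + 6*L²)
D(-7)*(M(0*(-2), 3) - 9) = (-7*(1 + 6*(-7)))*(2*3 - 9) = (-7*(1 - 42))*(6 - 9) = -7*(-41)*(-3) = 287*(-3) = -861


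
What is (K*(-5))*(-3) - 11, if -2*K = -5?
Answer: 53/2 ≈ 26.500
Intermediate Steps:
K = 5/2 (K = -1/2*(-5) = 5/2 ≈ 2.5000)
(K*(-5))*(-3) - 11 = ((5/2)*(-5))*(-3) - 11 = -25/2*(-3) - 11 = 75/2 - 11 = 53/2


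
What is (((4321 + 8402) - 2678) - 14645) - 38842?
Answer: -43442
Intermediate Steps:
(((4321 + 8402) - 2678) - 14645) - 38842 = ((12723 - 2678) - 14645) - 38842 = (10045 - 14645) - 38842 = -4600 - 38842 = -43442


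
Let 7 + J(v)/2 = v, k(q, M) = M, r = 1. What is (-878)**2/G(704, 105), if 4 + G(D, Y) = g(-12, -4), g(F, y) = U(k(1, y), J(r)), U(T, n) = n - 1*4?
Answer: -192721/5 ≈ -38544.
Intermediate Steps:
J(v) = -14 + 2*v
U(T, n) = -4 + n (U(T, n) = n - 4 = -4 + n)
g(F, y) = -16 (g(F, y) = -4 + (-14 + 2*1) = -4 + (-14 + 2) = -4 - 12 = -16)
G(D, Y) = -20 (G(D, Y) = -4 - 16 = -20)
(-878)**2/G(704, 105) = (-878)**2/(-20) = 770884*(-1/20) = -192721/5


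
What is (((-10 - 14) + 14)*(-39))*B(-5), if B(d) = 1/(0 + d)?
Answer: -78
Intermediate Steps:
B(d) = 1/d
(((-10 - 14) + 14)*(-39))*B(-5) = (((-10 - 14) + 14)*(-39))/(-5) = ((-24 + 14)*(-39))*(-1/5) = -10*(-39)*(-1/5) = 390*(-1/5) = -78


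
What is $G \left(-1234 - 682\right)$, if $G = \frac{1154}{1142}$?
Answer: $- \frac{1105532}{571} \approx -1936.1$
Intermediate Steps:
$G = \frac{577}{571}$ ($G = 1154 \cdot \frac{1}{1142} = \frac{577}{571} \approx 1.0105$)
$G \left(-1234 - 682\right) = \frac{577 \left(-1234 - 682\right)}{571} = \frac{577}{571} \left(-1916\right) = - \frac{1105532}{571}$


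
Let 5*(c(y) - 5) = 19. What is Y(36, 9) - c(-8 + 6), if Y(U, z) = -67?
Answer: -379/5 ≈ -75.800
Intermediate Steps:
c(y) = 44/5 (c(y) = 5 + (⅕)*19 = 5 + 19/5 = 44/5)
Y(36, 9) - c(-8 + 6) = -67 - 1*44/5 = -67 - 44/5 = -379/5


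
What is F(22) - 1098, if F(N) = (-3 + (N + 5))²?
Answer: -522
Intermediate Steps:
F(N) = (2 + N)² (F(N) = (-3 + (5 + N))² = (2 + N)²)
F(22) - 1098 = (2 + 22)² - 1098 = 24² - 1098 = 576 - 1098 = -522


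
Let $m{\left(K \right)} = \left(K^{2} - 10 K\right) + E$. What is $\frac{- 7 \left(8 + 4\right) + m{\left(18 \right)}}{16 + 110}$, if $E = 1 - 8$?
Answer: $\frac{53}{126} \approx 0.42063$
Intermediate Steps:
$E = -7$
$m{\left(K \right)} = -7 + K^{2} - 10 K$ ($m{\left(K \right)} = \left(K^{2} - 10 K\right) - 7 = -7 + K^{2} - 10 K$)
$\frac{- 7 \left(8 + 4\right) + m{\left(18 \right)}}{16 + 110} = \frac{- 7 \left(8 + 4\right) - \left(187 - 324\right)}{16 + 110} = \frac{\left(-7\right) 12 - -137}{126} = \left(-84 + 137\right) \frac{1}{126} = 53 \cdot \frac{1}{126} = \frac{53}{126}$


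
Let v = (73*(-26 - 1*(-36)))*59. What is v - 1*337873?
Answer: -294803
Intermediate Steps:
v = 43070 (v = (73*(-26 + 36))*59 = (73*10)*59 = 730*59 = 43070)
v - 1*337873 = 43070 - 1*337873 = 43070 - 337873 = -294803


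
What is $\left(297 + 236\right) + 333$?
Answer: $866$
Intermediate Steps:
$\left(297 + 236\right) + 333 = 533 + 333 = 866$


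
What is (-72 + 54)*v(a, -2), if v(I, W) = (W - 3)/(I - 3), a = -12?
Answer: -6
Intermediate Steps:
v(I, W) = (-3 + W)/(-3 + I)
(-72 + 54)*v(a, -2) = (-72 + 54)*((-3 - 2)/(-3 - 12)) = -18*(-5)/(-15) = -(-6)*(-5)/5 = -18*1/3 = -6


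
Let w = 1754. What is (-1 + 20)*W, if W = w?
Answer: 33326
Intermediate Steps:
W = 1754
(-1 + 20)*W = (-1 + 20)*1754 = 19*1754 = 33326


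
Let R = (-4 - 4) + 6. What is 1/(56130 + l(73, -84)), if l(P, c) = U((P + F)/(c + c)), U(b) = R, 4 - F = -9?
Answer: 1/56128 ≈ 1.7816e-5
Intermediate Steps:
F = 13 (F = 4 - 1*(-9) = 4 + 9 = 13)
R = -2 (R = -8 + 6 = -2)
U(b) = -2
l(P, c) = -2
1/(56130 + l(73, -84)) = 1/(56130 - 2) = 1/56128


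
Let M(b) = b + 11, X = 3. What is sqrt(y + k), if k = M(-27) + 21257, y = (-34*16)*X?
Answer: sqrt(19609) ≈ 140.03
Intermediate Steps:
M(b) = 11 + b
y = -1632 (y = -34*16*3 = -544*3 = -1632)
k = 21241 (k = (11 - 27) + 21257 = -16 + 21257 = 21241)
sqrt(y + k) = sqrt(-1632 + 21241) = sqrt(19609)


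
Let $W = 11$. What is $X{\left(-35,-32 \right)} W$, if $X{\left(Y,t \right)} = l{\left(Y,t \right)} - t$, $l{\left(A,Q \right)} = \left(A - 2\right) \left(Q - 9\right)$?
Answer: $17039$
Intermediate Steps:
$l{\left(A,Q \right)} = \left(-9 + Q\right) \left(-2 + A\right)$ ($l{\left(A,Q \right)} = \left(-2 + A\right) \left(-9 + Q\right) = \left(-9 + Q\right) \left(-2 + A\right)$)
$X{\left(Y,t \right)} = 18 - 9 Y - 3 t + Y t$ ($X{\left(Y,t \right)} = \left(18 - 9 Y - 2 t + Y t\right) - t = 18 - 9 Y - 3 t + Y t$)
$X{\left(-35,-32 \right)} W = \left(18 - -315 - -96 - -1120\right) 11 = \left(18 + 315 + 96 + 1120\right) 11 = 1549 \cdot 11 = 17039$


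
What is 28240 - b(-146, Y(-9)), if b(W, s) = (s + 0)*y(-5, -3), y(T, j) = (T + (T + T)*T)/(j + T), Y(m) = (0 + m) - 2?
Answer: 225425/8 ≈ 28178.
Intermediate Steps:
Y(m) = -2 + m (Y(m) = m - 2 = -2 + m)
y(T, j) = (T + 2*T²)/(T + j) (y(T, j) = (T + (2*T)*T)/(T + j) = (T + 2*T²)/(T + j))
b(W, s) = -45*s/8 (b(W, s) = (s + 0)*(-5*(1 + 2*(-5))/(-5 - 3)) = s*(-5*(1 - 10)/(-8)) = s*(-5*(-⅛)*(-9)) = s*(-45/8) = -45*s/8)
28240 - b(-146, Y(-9)) = 28240 - (-45)*(-2 - 9)/8 = 28240 - (-45)*(-11)/8 = 28240 - 1*495/8 = 28240 - 495/8 = 225425/8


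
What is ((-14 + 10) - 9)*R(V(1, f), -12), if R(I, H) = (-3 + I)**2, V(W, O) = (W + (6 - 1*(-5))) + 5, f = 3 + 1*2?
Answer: -2548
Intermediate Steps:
f = 5 (f = 3 + 2 = 5)
V(W, O) = 16 + W (V(W, O) = (W + (6 + 5)) + 5 = (W + 11) + 5 = (11 + W) + 5 = 16 + W)
((-14 + 10) - 9)*R(V(1, f), -12) = ((-14 + 10) - 9)*(-3 + (16 + 1))**2 = (-4 - 9)*(-3 + 17)**2 = -13*14**2 = -13*196 = -2548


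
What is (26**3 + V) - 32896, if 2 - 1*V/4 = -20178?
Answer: 65400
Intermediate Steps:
V = 80720 (V = 8 - 4*(-20178) = 8 + 80712 = 80720)
(26**3 + V) - 32896 = (26**3 + 80720) - 32896 = (17576 + 80720) - 32896 = 98296 - 32896 = 65400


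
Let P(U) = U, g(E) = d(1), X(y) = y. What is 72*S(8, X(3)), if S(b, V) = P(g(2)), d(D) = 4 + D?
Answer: 360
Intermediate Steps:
g(E) = 5 (g(E) = 4 + 1 = 5)
S(b, V) = 5
72*S(8, X(3)) = 72*5 = 360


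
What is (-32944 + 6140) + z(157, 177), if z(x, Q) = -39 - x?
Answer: -27000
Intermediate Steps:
(-32944 + 6140) + z(157, 177) = (-32944 + 6140) + (-39 - 1*157) = -26804 + (-39 - 157) = -26804 - 196 = -27000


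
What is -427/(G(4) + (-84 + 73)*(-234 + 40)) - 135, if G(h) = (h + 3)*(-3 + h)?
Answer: -289462/2141 ≈ -135.20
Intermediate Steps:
G(h) = (-3 + h)*(3 + h) (G(h) = (3 + h)*(-3 + h) = (-3 + h)*(3 + h))
-427/(G(4) + (-84 + 73)*(-234 + 40)) - 135 = -427/((-9 + 4²) + (-84 + 73)*(-234 + 40)) - 135 = -427/((-9 + 16) - 11*(-194)) - 135 = -427/(7 + 2134) - 135 = -427/2141 - 135 = -289462/2141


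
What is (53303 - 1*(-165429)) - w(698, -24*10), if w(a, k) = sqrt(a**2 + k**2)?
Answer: 218732 - 2*sqrt(136201) ≈ 2.1799e+5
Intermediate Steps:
(53303 - 1*(-165429)) - w(698, -24*10) = (53303 - 1*(-165429)) - sqrt(698**2 + (-24*10)**2) = (53303 + 165429) - sqrt(487204 + (-240)**2) = 218732 - sqrt(487204 + 57600) = 218732 - sqrt(544804) = 218732 - 2*sqrt(136201)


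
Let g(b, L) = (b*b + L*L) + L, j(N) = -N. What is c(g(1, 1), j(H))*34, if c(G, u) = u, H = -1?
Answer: 34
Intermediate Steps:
g(b, L) = L + L**2 + b**2 (g(b, L) = (b**2 + L**2) + L = (L**2 + b**2) + L = L + L**2 + b**2)
c(g(1, 1), j(H))*34 = -1*(-1)*34 = 1*34 = 34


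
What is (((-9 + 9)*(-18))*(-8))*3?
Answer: 0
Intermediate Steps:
(((-9 + 9)*(-18))*(-8))*3 = ((0*(-18))*(-8))*3 = (0*(-8))*3 = 0*3 = 0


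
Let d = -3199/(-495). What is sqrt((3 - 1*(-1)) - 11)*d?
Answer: 3199*I*sqrt(7)/495 ≈ 17.099*I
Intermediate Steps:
d = 3199/495 (d = -3199*(-1/495) = 3199/495 ≈ 6.4626)
sqrt((3 - 1*(-1)) - 11)*d = sqrt((3 - 1*(-1)) - 11)*(3199/495) = sqrt((3 + 1) - 11)*(3199/495) = sqrt(4 - 11)*(3199/495) = sqrt(-7)*(3199/495) = (I*sqrt(7))*(3199/495) = 3199*I*sqrt(7)/495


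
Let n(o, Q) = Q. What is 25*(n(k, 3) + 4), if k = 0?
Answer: 175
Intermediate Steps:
25*(n(k, 3) + 4) = 25*(3 + 4) = 25*7 = 175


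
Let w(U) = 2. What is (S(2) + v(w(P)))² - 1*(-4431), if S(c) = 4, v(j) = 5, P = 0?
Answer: 4512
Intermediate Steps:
(S(2) + v(w(P)))² - 1*(-4431) = (4 + 5)² - 1*(-4431) = 9² + 4431 = 81 + 4431 = 4512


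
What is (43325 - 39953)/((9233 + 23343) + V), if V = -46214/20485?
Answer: 11512570/111212191 ≈ 0.10352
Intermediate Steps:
V = -46214/20485 (V = -46214*1/20485 = -46214/20485 ≈ -2.2560)
(43325 - 39953)/((9233 + 23343) + V) = (43325 - 39953)/((9233 + 23343) - 46214/20485) = 3372/(32576 - 46214/20485) = 3372/(667273146/20485) = 3372*(20485/667273146) = 11512570/111212191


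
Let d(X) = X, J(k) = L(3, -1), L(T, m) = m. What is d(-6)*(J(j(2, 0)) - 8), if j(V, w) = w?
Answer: 54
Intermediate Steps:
J(k) = -1
d(-6)*(J(j(2, 0)) - 8) = -6*(-1 - 8) = -6*(-9) = 54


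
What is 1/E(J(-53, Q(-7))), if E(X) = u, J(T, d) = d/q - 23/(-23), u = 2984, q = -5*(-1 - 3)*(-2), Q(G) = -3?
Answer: 1/2984 ≈ 0.00033512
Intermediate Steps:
q = -40 (q = -5*(-4)*(-2) = 20*(-2) = -40)
J(T, d) = 1 - d/40 (J(T, d) = d/(-40) - 23/(-23) = d*(-1/40) - 23*(-1/23) = -d/40 + 1 = 1 - d/40)
E(X) = 2984
1/E(J(-53, Q(-7))) = 1/2984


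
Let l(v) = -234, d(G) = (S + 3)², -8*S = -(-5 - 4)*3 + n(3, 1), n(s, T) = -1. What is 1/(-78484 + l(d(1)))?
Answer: -1/78718 ≈ -1.2704e-5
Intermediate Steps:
S = -13/4 (S = -(-(-5 - 4)*3 - 1)/8 = -(-(-9)*3 - 1)/8 = -(-1*(-27) - 1)/8 = -(27 - 1)/8 = -⅛*26 = -13/4 ≈ -3.2500)
d(G) = 1/16 (d(G) = (-13/4 + 3)² = (-¼)² = 1/16)
1/(-78484 + l(d(1))) = 1/(-78484 - 234) = 1/(-78718) = -1/78718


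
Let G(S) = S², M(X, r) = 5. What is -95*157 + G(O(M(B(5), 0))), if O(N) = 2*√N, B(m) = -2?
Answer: -14895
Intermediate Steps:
-95*157 + G(O(M(B(5), 0))) = -95*157 + (2*√5)² = -14915 + 20 = -14895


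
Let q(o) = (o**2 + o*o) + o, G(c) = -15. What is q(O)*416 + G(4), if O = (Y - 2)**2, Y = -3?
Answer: 530385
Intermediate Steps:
O = 25 (O = (-3 - 2)**2 = (-5)**2 = 25)
q(o) = o + 2*o**2 (q(o) = (o**2 + o**2) + o = 2*o**2 + o = o + 2*o**2)
q(O)*416 + G(4) = (25*(1 + 2*25))*416 - 15 = (25*(1 + 50))*416 - 15 = (25*51)*416 - 15 = 1275*416 - 15 = 530400 - 15 = 530385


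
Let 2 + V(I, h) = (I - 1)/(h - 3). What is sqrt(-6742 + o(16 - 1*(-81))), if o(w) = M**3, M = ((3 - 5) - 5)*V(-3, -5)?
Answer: 5*I*sqrt(3574)/4 ≈ 74.729*I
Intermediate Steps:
V(I, h) = -2 + (-1 + I)/(-3 + h) (V(I, h) = -2 + (I - 1)/(h - 3) = -2 + (-1 + I)/(-3 + h))
M = 21/2 (M = ((3 - 5) - 5)*((5 - 3 - 2*(-5))/(-3 - 5)) = (-2 - 5)*((5 - 3 + 10)/(-8)) = -(-7)*12/8 = -7*(-3/2) = 21/2 ≈ 10.500)
o(w) = 9261/8 (o(w) = (21/2)**3 = 9261/8)
sqrt(-6742 + o(16 - 1*(-81))) = sqrt(-6742 + 9261/8) = sqrt(-44675/8) = 5*I*sqrt(3574)/4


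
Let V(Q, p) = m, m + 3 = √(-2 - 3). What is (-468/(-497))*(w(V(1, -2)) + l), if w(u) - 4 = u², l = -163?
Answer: -72540/497 - 2808*I*√5/497 ≈ -145.96 - 12.634*I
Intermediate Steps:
m = -3 + I*√5 (m = -3 + √(-2 - 3) = -3 + √(-5) = -3 + I*√5 ≈ -3.0 + 2.2361*I)
V(Q, p) = -3 + I*√5
w(u) = 4 + u²
(-468/(-497))*(w(V(1, -2)) + l) = (-468/(-497))*((4 + (-3 + I*√5)²) - 163) = (-468*(-1/497))*(-159 + (-3 + I*√5)²) = 468*(-159 + (-3 + I*√5)²)/497 = -74412/497 + 468*(-3 + I*√5)²/497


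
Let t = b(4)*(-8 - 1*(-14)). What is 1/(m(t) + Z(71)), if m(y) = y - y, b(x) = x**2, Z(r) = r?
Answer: 1/71 ≈ 0.014085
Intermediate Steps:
t = 96 (t = 4**2*(-8 - 1*(-14)) = 16*(-8 + 14) = 16*6 = 96)
m(y) = 0
1/(m(t) + Z(71)) = 1/(0 + 71) = 1/71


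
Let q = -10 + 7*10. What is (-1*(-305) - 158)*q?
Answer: 8820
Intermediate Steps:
q = 60 (q = -10 + 70 = 60)
(-1*(-305) - 158)*q = (-1*(-305) - 158)*60 = (305 - 158)*60 = 147*60 = 8820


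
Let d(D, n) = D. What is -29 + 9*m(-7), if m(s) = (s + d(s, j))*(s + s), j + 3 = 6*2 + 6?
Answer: 1735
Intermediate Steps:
j = 15 (j = -3 + (6*2 + 6) = -3 + (12 + 6) = -3 + 18 = 15)
m(s) = 4*s² (m(s) = (s + s)*(s + s) = (2*s)*(2*s) = 4*s²)
-29 + 9*m(-7) = -29 + 9*(4*(-7)²) = -29 + 9*(4*49) = -29 + 9*196 = -29 + 1764 = 1735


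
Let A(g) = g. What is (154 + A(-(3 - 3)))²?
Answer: 23716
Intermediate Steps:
(154 + A(-(3 - 3)))² = (154 - (3 - 3))² = (154 - 1*0)² = (154 + 0)² = 154² = 23716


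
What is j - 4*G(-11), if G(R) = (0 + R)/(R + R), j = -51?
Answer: -53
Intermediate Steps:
G(R) = 1/2 (G(R) = R/((2*R)) = R*(1/(2*R)) = 1/2)
j - 4*G(-11) = -51 - 4*1/2 = -51 - 2 = -53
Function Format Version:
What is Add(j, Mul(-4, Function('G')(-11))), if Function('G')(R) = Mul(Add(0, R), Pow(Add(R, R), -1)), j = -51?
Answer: -53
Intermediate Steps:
Function('G')(R) = Rational(1, 2) (Function('G')(R) = Mul(R, Pow(Mul(2, R), -1)) = Mul(R, Mul(Rational(1, 2), Pow(R, -1))) = Rational(1, 2))
Add(j, Mul(-4, Function('G')(-11))) = Add(-51, Mul(-4, Rational(1, 2))) = Add(-51, -2) = -53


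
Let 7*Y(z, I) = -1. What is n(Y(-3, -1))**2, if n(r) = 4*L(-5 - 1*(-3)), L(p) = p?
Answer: 64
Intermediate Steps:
Y(z, I) = -1/7 (Y(z, I) = (1/7)*(-1) = -1/7)
n(r) = -8 (n(r) = 4*(-5 - 1*(-3)) = 4*(-5 + 3) = 4*(-2) = -8)
n(Y(-3, -1))**2 = (-8)**2 = 64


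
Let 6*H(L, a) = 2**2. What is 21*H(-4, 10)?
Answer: 14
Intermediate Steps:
H(L, a) = 2/3 (H(L, a) = (1/6)*2**2 = (1/6)*4 = 2/3)
21*H(-4, 10) = 21*(2/3) = 14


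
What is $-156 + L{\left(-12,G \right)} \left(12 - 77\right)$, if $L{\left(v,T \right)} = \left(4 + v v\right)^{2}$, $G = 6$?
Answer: $-1423916$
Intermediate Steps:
$L{\left(v,T \right)} = \left(4 + v^{2}\right)^{2}$
$-156 + L{\left(-12,G \right)} \left(12 - 77\right) = -156 + \left(4 + \left(-12\right)^{2}\right)^{2} \left(12 - 77\right) = -156 + \left(4 + 144\right)^{2} \left(12 - 77\right) = -156 + 148^{2} \left(-65\right) = -156 + 21904 \left(-65\right) = -156 - 1423760 = -1423916$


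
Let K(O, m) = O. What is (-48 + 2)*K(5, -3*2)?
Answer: -230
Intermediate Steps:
(-48 + 2)*K(5, -3*2) = (-48 + 2)*5 = -46*5 = -230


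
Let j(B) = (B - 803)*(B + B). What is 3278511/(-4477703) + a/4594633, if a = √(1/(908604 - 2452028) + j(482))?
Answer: -3278511/4477703 + I*√2879470273133453/443216677712 ≈ -0.73219 + 0.00012107*I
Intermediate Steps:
j(B) = 2*B*(-803 + B) (j(B) = (-803 + B)*(2*B) = 2*B*(-803 + B))
a = I*√2879470273133453/96464 (a = √(1/(908604 - 2452028) + 2*482*(-803 + 482)) = √(1/(-1543424) + 2*482*(-321)) = √(-1/1543424 - 309444) = √(-477603296257/1543424) = I*√2879470273133453/96464 ≈ 556.28*I)
3278511/(-4477703) + a/4594633 = 3278511/(-4477703) + (I*√2879470273133453/96464)/4594633 = 3278511*(-1/4477703) + (I*√2879470273133453/96464)*(1/4594633) = -3278511/4477703 + I*√2879470273133453/443216677712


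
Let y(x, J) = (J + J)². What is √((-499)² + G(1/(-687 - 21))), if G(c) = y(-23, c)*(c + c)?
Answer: √3910336568243502/125316 ≈ 499.00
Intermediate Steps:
y(x, J) = 4*J² (y(x, J) = (2*J)² = 4*J²)
G(c) = 8*c³ (G(c) = (4*c²)*(c + c) = (4*c²)*(2*c) = 8*c³)
√((-499)² + G(1/(-687 - 21))) = √((-499)² + 8*(1/(-687 - 21))³) = √(249001 + 8*(1/(-708))³) = √(249001 + 8*(-1/708)³) = √(249001 + 8*(-1/354894912)) = √(249001 - 1/44361864) = √(11046148497863/44361864) = √3910336568243502/125316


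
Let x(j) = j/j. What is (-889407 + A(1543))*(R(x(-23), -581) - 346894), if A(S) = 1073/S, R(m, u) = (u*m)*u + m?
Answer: 12806806856096/1543 ≈ 8.2999e+9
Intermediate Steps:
x(j) = 1
R(m, u) = m + m*u² (R(m, u) = (m*u)*u + m = m*u² + m = m + m*u²)
(-889407 + A(1543))*(R(x(-23), -581) - 346894) = (-889407 + 1073/1543)*(1*(1 + (-581)²) - 346894) = (-889407 + 1073*(1/1543))*(1*(1 + 337561) - 346894) = (-889407 + 1073/1543)*(1*337562 - 346894) = -1372353928*(337562 - 346894)/1543 = -1372353928/1543*(-9332) = 12806806856096/1543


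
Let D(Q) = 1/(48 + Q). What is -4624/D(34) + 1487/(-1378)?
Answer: -522494991/1378 ≈ -3.7917e+5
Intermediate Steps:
-4624/D(34) + 1487/(-1378) = -4624/(1/(48 + 34)) + 1487/(-1378) = -4624/(1/82) + 1487*(-1/1378) = -4624/1/82 - 1487/1378 = -4624*82 - 1487/1378 = -379168 - 1487/1378 = -522494991/1378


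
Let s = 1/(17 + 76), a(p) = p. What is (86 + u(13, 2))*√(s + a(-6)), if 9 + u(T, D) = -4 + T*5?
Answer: 46*I*√51801/31 ≈ 337.73*I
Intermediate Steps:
u(T, D) = -13 + 5*T (u(T, D) = -9 + (-4 + T*5) = -9 + (-4 + 5*T) = -13 + 5*T)
s = 1/93 ≈ 0.010753
(86 + u(13, 2))*√(s + a(-6)) = (86 + (-13 + 5*13))*√(1/93 - 6) = (86 + (-13 + 65))*√(-557/93) = (86 + 52)*(I*√51801/93) = 138*(I*√51801/93) = 46*I*√51801/31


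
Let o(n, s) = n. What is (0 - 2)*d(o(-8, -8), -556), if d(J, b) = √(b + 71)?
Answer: -2*I*√485 ≈ -44.045*I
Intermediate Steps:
d(J, b) = √(71 + b)
(0 - 2)*d(o(-8, -8), -556) = (0 - 2)*√(71 - 556) = -2*I*√485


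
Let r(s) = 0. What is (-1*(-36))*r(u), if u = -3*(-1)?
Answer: 0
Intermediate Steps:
u = 3
(-1*(-36))*r(u) = -1*(-36)*0 = 36*0 = 0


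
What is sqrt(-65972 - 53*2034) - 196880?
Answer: -196880 + I*sqrt(173774) ≈ -1.9688e+5 + 416.86*I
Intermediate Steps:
sqrt(-65972 - 53*2034) - 196880 = sqrt(-65972 - 107802) - 196880 = sqrt(-173774) - 196880 = I*sqrt(173774) - 196880 = -196880 + I*sqrt(173774)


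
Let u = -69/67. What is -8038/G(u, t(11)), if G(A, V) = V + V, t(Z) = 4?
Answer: -4019/4 ≈ -1004.8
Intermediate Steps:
u = -69/67 (u = -69*1/67 = -69/67 ≈ -1.0299)
G(A, V) = 2*V
-8038/G(u, t(11)) = -8038/(2*4) = -8038/8 = -8038*1/8 = -4019/4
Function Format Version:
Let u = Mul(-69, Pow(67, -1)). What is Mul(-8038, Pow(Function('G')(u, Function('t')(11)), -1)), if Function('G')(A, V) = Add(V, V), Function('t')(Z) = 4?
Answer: Rational(-4019, 4) ≈ -1004.8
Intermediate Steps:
u = Rational(-69, 67) (u = Mul(-69, Rational(1, 67)) = Rational(-69, 67) ≈ -1.0299)
Function('G')(A, V) = Mul(2, V)
Mul(-8038, Pow(Function('G')(u, Function('t')(11)), -1)) = Mul(-8038, Pow(Mul(2, 4), -1)) = Mul(-8038, Pow(8, -1)) = Mul(-8038, Rational(1, 8)) = Rational(-4019, 4)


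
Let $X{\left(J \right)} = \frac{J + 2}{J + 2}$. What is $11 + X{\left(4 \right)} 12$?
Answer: $23$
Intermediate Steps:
$X{\left(J \right)} = 1$ ($X{\left(J \right)} = \frac{2 + J}{2 + J} = 1$)
$11 + X{\left(4 \right)} 12 = 11 + 1 \cdot 12 = 11 + 12 = 23$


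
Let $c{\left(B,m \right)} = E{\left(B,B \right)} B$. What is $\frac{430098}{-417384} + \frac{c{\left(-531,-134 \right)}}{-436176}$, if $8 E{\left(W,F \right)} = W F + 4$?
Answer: $\frac{282367455761}{6742699392} \approx 41.878$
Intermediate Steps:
$E{\left(W,F \right)} = \frac{1}{2} + \frac{F W}{8}$ ($E{\left(W,F \right)} = \frac{W F + 4}{8} = \frac{F W + 4}{8} = \frac{4 + F W}{8} = \frac{1}{2} + \frac{F W}{8}$)
$c{\left(B,m \right)} = B \left(\frac{1}{2} + \frac{B^{2}}{8}\right)$ ($c{\left(B,m \right)} = \left(\frac{1}{2} + \frac{B B}{8}\right) B = \left(\frac{1}{2} + \frac{B^{2}}{8}\right) B = B \left(\frac{1}{2} + \frac{B^{2}}{8}\right)$)
$\frac{430098}{-417384} + \frac{c{\left(-531,-134 \right)}}{-436176} = \frac{430098}{-417384} + \frac{\frac{1}{8} \left(-531\right) \left(4 + \left(-531\right)^{2}\right)}{-436176} = 430098 \left(- \frac{1}{417384}\right) + \frac{1}{8} \left(-531\right) \left(4 + 281961\right) \left(- \frac{1}{436176}\right) = - \frac{71683}{69564} + \frac{1}{8} \left(-531\right) 281965 \left(- \frac{1}{436176}\right) = - \frac{71683}{69564} - - \frac{16635935}{387712} = - \frac{71683}{69564} + \frac{16635935}{387712} = \frac{282367455761}{6742699392}$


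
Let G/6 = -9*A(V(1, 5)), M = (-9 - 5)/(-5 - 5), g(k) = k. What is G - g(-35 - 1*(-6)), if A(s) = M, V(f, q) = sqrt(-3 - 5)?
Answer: -233/5 ≈ -46.600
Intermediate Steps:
V(f, q) = 2*I*sqrt(2) (V(f, q) = sqrt(-8) = 2*I*sqrt(2))
M = 7/5 (M = -14/(-10) = -14*(-1/10) = 7/5 ≈ 1.4000)
A(s) = 7/5
G = -378/5 (G = 6*(-9*7/5) = 6*(-63/5) = -378/5 ≈ -75.600)
G - g(-35 - 1*(-6)) = -378/5 - (-35 - 1*(-6)) = -378/5 - (-35 + 6) = -378/5 - 1*(-29) = -378/5 + 29 = -233/5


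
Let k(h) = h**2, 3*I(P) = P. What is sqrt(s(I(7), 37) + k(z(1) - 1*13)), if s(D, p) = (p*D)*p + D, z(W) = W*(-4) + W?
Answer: sqrt(31074)/3 ≈ 58.759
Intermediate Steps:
I(P) = P/3
z(W) = -3*W (z(W) = -4*W + W = -3*W)
s(D, p) = D + D*p**2 (s(D, p) = (D*p)*p + D = D*p**2 + D = D + D*p**2)
sqrt(s(I(7), 37) + k(z(1) - 1*13)) = sqrt(((1/3)*7)*(1 + 37**2) + (-3*1 - 1*13)**2) = sqrt(7*(1 + 1369)/3 + (-3 - 13)**2) = sqrt((7/3)*1370 + (-16)**2) = sqrt(9590/3 + 256) = sqrt(10358/3) = sqrt(31074)/3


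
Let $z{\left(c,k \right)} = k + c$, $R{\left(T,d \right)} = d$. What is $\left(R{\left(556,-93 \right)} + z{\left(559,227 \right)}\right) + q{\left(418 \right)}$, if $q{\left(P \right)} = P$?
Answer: $1111$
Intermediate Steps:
$z{\left(c,k \right)} = c + k$
$\left(R{\left(556,-93 \right)} + z{\left(559,227 \right)}\right) + q{\left(418 \right)} = \left(-93 + \left(559 + 227\right)\right) + 418 = \left(-93 + 786\right) + 418 = 693 + 418 = 1111$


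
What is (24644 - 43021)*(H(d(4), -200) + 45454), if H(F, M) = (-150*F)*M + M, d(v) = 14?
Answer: -8549972758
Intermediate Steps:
H(F, M) = M - 150*F*M (H(F, M) = -150*F*M + M = M - 150*F*M)
(24644 - 43021)*(H(d(4), -200) + 45454) = (24644 - 43021)*(-200*(1 - 150*14) + 45454) = -18377*(-200*(1 - 2100) + 45454) = -18377*(-200*(-2099) + 45454) = -18377*(419800 + 45454) = -18377*465254 = -8549972758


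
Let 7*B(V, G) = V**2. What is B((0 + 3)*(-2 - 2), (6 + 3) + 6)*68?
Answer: 9792/7 ≈ 1398.9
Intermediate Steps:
B(V, G) = V**2/7
B((0 + 3)*(-2 - 2), (6 + 3) + 6)*68 = (((0 + 3)*(-2 - 2))**2/7)*68 = ((3*(-4))**2/7)*68 = ((1/7)*(-12)**2)*68 = ((1/7)*144)*68 = (144/7)*68 = 9792/7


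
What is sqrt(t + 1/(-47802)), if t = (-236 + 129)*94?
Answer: I*sqrt(22982843897634)/47802 ≈ 100.29*I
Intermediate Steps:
t = -10058 (t = -107*94 = -10058)
sqrt(t + 1/(-47802)) = sqrt(-10058 + 1/(-47802)) = sqrt(-10058 - 1/47802) = sqrt(-480792517/47802) = I*sqrt(22982843897634)/47802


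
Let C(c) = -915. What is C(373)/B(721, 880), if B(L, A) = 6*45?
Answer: -61/18 ≈ -3.3889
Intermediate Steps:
B(L, A) = 270
C(373)/B(721, 880) = -915/270 = -915*1/270 = -61/18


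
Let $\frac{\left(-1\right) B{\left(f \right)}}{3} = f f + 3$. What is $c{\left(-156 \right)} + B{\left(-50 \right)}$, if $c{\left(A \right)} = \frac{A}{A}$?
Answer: $-7508$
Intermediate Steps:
$B{\left(f \right)} = -9 - 3 f^{2}$ ($B{\left(f \right)} = - 3 \left(f f + 3\right) = - 3 \left(f^{2} + 3\right) = - 3 \left(3 + f^{2}\right) = -9 - 3 f^{2}$)
$c{\left(A \right)} = 1$
$c{\left(-156 \right)} + B{\left(-50 \right)} = 1 - \left(9 + 3 \left(-50\right)^{2}\right) = 1 - 7509 = -7508$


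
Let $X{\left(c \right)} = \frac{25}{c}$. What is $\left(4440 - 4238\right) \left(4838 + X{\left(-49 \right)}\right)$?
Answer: $\frac{47881474}{49} \approx 9.7717 \cdot 10^{5}$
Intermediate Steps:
$\left(4440 - 4238\right) \left(4838 + X{\left(-49 \right)}\right) = \left(4440 - 4238\right) \left(4838 + \frac{25}{-49}\right) = 202 \left(4838 + 25 \left(- \frac{1}{49}\right)\right) = 202 \left(4838 - \frac{25}{49}\right) = 202 \cdot \frac{237037}{49} = \frac{47881474}{49}$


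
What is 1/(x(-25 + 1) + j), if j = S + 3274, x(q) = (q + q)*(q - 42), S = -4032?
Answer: 1/2410 ≈ 0.00041494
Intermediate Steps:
x(q) = 2*q*(-42 + q) (x(q) = (2*q)*(-42 + q) = 2*q*(-42 + q))
j = -758 (j = -4032 + 3274 = -758)
1/(x(-25 + 1) + j) = 1/(2*(-25 + 1)*(-42 + (-25 + 1)) - 758) = 1/(2*(-24)*(-42 - 24) - 758) = 1/(2*(-24)*(-66) - 758) = 1/(3168 - 758) = 1/2410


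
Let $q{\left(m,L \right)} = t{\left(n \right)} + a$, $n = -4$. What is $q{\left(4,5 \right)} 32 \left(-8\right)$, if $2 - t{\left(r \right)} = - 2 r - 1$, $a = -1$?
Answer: $1536$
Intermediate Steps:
$t{\left(r \right)} = 3 + 2 r$ ($t{\left(r \right)} = 2 - \left(- 2 r - 1\right) = 2 - \left(-1 - 2 r\right) = 2 + \left(1 + 2 r\right) = 3 + 2 r$)
$q{\left(m,L \right)} = -6$ ($q{\left(m,L \right)} = \left(3 + 2 \left(-4\right)\right) - 1 = \left(3 - 8\right) - 1 = -5 - 1 = -6$)
$q{\left(4,5 \right)} 32 \left(-8\right) = \left(-6\right) 32 \left(-8\right) = \left(-192\right) \left(-8\right) = 1536$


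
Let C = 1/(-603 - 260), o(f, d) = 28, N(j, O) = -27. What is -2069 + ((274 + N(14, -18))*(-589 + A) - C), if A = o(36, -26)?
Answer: -121368867/863 ≈ -1.4064e+5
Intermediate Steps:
A = 28
C = -1/863 (C = 1/(-863) = -1/863 ≈ -0.0011587)
-2069 + ((274 + N(14, -18))*(-589 + A) - C) = -2069 + ((274 - 27)*(-589 + 28) - 1*(-1/863)) = -2069 + (247*(-561) + 1/863) = -2069 + (-138567 + 1/863) = -2069 - 119583320/863 = -121368867/863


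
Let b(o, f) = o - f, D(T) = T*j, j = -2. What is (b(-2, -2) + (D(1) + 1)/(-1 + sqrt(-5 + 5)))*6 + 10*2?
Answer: 26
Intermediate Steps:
D(T) = -2*T (D(T) = T*(-2) = -2*T)
(b(-2, -2) + (D(1) + 1)/(-1 + sqrt(-5 + 5)))*6 + 10*2 = ((-2 - 1*(-2)) + (-2*1 + 1)/(-1 + sqrt(-5 + 5)))*6 + 10*2 = ((-2 + 2) + (-2 + 1)/(-1 + sqrt(0)))*6 + 20 = (0 - 1/(-1 + 0))*6 + 20 = (0 - 1/(-1))*6 + 20 = (0 - 1*(-1))*6 + 20 = (0 + 1)*6 + 20 = 1*6 + 20 = 6 + 20 = 26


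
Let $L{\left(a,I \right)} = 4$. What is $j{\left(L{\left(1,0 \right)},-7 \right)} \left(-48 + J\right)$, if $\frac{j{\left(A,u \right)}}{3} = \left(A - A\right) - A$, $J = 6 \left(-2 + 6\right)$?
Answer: $288$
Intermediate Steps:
$J = 24$ ($J = 6 \cdot 4 = 24$)
$j{\left(A,u \right)} = - 3 A$ ($j{\left(A,u \right)} = 3 \left(\left(A - A\right) - A\right) = 3 \left(0 - A\right) = 3 \left(- A\right) = - 3 A$)
$j{\left(L{\left(1,0 \right)},-7 \right)} \left(-48 + J\right) = \left(-3\right) 4 \left(-48 + 24\right) = \left(-12\right) \left(-24\right) = 288$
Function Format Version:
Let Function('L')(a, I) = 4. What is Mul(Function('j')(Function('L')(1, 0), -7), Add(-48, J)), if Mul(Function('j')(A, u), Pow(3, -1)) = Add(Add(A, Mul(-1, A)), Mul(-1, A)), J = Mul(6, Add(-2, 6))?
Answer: 288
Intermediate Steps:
J = 24 (J = Mul(6, 4) = 24)
Function('j')(A, u) = Mul(-3, A) (Function('j')(A, u) = Mul(3, Add(Add(A, Mul(-1, A)), Mul(-1, A))) = Mul(3, Add(0, Mul(-1, A))) = Mul(3, Mul(-1, A)) = Mul(-3, A))
Mul(Function('j')(Function('L')(1, 0), -7), Add(-48, J)) = Mul(Mul(-3, 4), Add(-48, 24)) = Mul(-12, -24) = 288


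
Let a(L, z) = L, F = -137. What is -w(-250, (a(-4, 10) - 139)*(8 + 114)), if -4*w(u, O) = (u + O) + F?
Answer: -17833/4 ≈ -4458.3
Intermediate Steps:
w(u, O) = 137/4 - O/4 - u/4 (w(u, O) = -((u + O) - 137)/4 = -((O + u) - 137)/4 = -(-137 + O + u)/4 = 137/4 - O/4 - u/4)
-w(-250, (a(-4, 10) - 139)*(8 + 114)) = -(137/4 - (-4 - 139)*(8 + 114)/4 - 1/4*(-250)) = -(137/4 - (-143)*122/4 + 125/2) = -(137/4 - 1/4*(-17446) + 125/2) = -(137/4 + 8723/2 + 125/2) = -1*17833/4 = -17833/4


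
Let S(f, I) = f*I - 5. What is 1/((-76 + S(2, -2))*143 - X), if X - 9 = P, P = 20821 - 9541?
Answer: -1/23444 ≈ -4.2655e-5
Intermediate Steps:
P = 11280
S(f, I) = -5 + I*f (S(f, I) = I*f - 5 = -5 + I*f)
X = 11289 (X = 9 + 11280 = 11289)
1/((-76 + S(2, -2))*143 - X) = 1/((-76 + (-5 - 2*2))*143 - 1*11289) = 1/((-76 + (-5 - 4))*143 - 11289) = 1/((-76 - 9)*143 - 11289) = 1/(-85*143 - 11289) = 1/(-12155 - 11289) = 1/(-23444) = -1/23444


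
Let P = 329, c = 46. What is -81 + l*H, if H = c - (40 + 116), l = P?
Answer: -36271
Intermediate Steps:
l = 329
H = -110 (H = 46 - (40 + 116) = 46 - 1*156 = 46 - 156 = -110)
-81 + l*H = -81 + 329*(-110) = -81 - 36190 = -36271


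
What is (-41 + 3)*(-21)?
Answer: 798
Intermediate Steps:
(-41 + 3)*(-21) = -38*(-21) = 798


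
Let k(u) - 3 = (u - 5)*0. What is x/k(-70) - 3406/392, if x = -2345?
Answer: -464729/588 ≈ -790.36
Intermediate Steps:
k(u) = 3 (k(u) = 3 + (u - 5)*0 = 3 + (-5 + u)*0 = 3 + 0 = 3)
x/k(-70) - 3406/392 = -2345/3 - 3406/392 = -2345*⅓ - 3406*1/392 = -2345/3 - 1703/196 = -464729/588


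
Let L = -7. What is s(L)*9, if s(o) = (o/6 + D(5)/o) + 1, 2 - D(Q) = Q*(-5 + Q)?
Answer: -57/14 ≈ -4.0714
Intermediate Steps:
D(Q) = 2 - Q*(-5 + Q)
s(o) = 1 + 2/o + o/6 (s(o) = (o/6 + (2 - 1*5² + 5*5)/o) + 1 = (o*(⅙) + (2 - 1*25 + 25)/o) + 1 = (o/6 + (2 - 25 + 25)/o) + 1 = (o/6 + 2/o) + 1 = (2/o + o/6) + 1 = 1 + 2/o + o/6)
s(L)*9 = (1 + 2/(-7) + (⅙)*(-7))*9 = (1 + 2*(-⅐) - 7/6)*9 = (1 - 2/7 - 7/6)*9 = -19/42*9 = -57/14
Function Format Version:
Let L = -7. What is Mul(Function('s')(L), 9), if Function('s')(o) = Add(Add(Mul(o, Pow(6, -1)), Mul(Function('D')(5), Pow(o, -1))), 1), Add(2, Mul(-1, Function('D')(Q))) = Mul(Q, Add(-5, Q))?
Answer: Rational(-57, 14) ≈ -4.0714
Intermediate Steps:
Function('D')(Q) = Add(2, Mul(-1, Q, Add(-5, Q))) (Function('D')(Q) = Add(2, Mul(-1, Mul(Q, Add(-5, Q)))) = Add(2, Mul(-1, Q, Add(-5, Q))))
Function('s')(o) = Add(1, Mul(2, Pow(o, -1)), Mul(Rational(1, 6), o)) (Function('s')(o) = Add(Add(Mul(o, Pow(6, -1)), Mul(Add(2, Mul(-1, Pow(5, 2)), Mul(5, 5)), Pow(o, -1))), 1) = Add(Add(Mul(o, Rational(1, 6)), Mul(Add(2, Mul(-1, 25), 25), Pow(o, -1))), 1) = Add(Add(Mul(Rational(1, 6), o), Mul(Add(2, -25, 25), Pow(o, -1))), 1) = Add(Add(Mul(Rational(1, 6), o), Mul(2, Pow(o, -1))), 1) = Add(Add(Mul(2, Pow(o, -1)), Mul(Rational(1, 6), o)), 1) = Add(1, Mul(2, Pow(o, -1)), Mul(Rational(1, 6), o)))
Mul(Function('s')(L), 9) = Mul(Add(1, Mul(2, Pow(-7, -1)), Mul(Rational(1, 6), -7)), 9) = Mul(Add(1, Mul(2, Rational(-1, 7)), Rational(-7, 6)), 9) = Mul(Add(1, Rational(-2, 7), Rational(-7, 6)), 9) = Mul(Rational(-19, 42), 9) = Rational(-57, 14)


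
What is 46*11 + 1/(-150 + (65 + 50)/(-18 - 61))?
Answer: 6054211/11965 ≈ 505.99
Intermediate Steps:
46*11 + 1/(-150 + (65 + 50)/(-18 - 61)) = 506 + 1/(-150 + 115/(-79)) = 506 + 1/(-150 + 115*(-1/79)) = 506 + 1/(-150 - 115/79) = 506 + 1/(-11965/79) = 506 - 79/11965 = 6054211/11965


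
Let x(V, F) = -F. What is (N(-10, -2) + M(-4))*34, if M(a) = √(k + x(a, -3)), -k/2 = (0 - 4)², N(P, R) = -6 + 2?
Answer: -136 + 34*I*√29 ≈ -136.0 + 183.1*I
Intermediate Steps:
N(P, R) = -4
k = -32 (k = -2*(0 - 4)² = -2*(-4)² = -2*16 = -32)
M(a) = I*√29 (M(a) = √(-32 - 1*(-3)) = √(-32 + 3) = √(-29) = I*√29)
(N(-10, -2) + M(-4))*34 = (-4 + I*√29)*34 = -136 + 34*I*√29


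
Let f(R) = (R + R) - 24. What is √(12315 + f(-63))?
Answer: √12165 ≈ 110.30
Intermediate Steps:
f(R) = -24 + 2*R (f(R) = 2*R - 24 = -24 + 2*R)
√(12315 + f(-63)) = √(12315 + (-24 + 2*(-63))) = √(12315 + (-24 - 126)) = √(12315 - 150) = √12165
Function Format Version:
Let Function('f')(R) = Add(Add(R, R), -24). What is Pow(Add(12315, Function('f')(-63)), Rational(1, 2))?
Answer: Pow(12165, Rational(1, 2)) ≈ 110.30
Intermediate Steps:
Function('f')(R) = Add(-24, Mul(2, R)) (Function('f')(R) = Add(Mul(2, R), -24) = Add(-24, Mul(2, R)))
Pow(Add(12315, Function('f')(-63)), Rational(1, 2)) = Pow(Add(12315, Add(-24, Mul(2, -63))), Rational(1, 2)) = Pow(Add(12315, Add(-24, -126)), Rational(1, 2)) = Pow(Add(12315, -150), Rational(1, 2)) = Pow(12165, Rational(1, 2))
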